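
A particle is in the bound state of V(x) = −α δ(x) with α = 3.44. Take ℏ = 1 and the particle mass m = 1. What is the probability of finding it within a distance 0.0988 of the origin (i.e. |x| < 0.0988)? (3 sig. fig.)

The normalised bound state is ψ = √κ e^{−κ|x|} with κ = mα/ℏ² = 3.440.
P(|x| < d) = ∫_{−d}^{d} κ e^{−2κ|x|} dx = 1 − e^{−2κd} = 1 − e^{−0.6797} = 0.4933.

P = 0.493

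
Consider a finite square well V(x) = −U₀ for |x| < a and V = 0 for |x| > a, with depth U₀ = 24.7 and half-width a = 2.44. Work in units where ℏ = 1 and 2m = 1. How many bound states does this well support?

N = 8

Define the well-strength parameter z₀ = (a/ℏ)√(2mU₀) = 2.44 × √(2·0.5·24.7) = 12.13.
The even/odd transcendental equations gain one root per π/2 in z₀, giving N = 1 + ⌊2z₀/π⌋ = 1 + ⌊7.720⌋ = 8.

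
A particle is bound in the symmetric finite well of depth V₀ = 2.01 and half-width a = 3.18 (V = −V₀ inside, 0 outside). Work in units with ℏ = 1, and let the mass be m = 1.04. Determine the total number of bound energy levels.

N = 5

The dimensionless depth is z₀ = a√(2mV₀)/ℏ = 3.18 × √(4.181) = 6.502.
A new bound state (alternating even/odd) appears each time z₀ passes a multiple of π/2, so N = ⌊2z₀/π⌋ + 1 = ⌊4.139⌋ + 1 = 5.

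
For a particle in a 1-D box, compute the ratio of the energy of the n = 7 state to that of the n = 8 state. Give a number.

0.765625

E_n = n²π²ℏ²/(2mL²) so the ratio is n₂²/n₁² = 49/64 = 0.765625.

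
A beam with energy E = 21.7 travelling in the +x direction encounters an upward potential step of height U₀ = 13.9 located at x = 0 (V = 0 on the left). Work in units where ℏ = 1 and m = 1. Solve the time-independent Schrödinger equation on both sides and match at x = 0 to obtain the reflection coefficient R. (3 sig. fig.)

R = 0.0627

On each side the TISE gives plane waves with k = √(2m(E − V))/ℏ: k₁ = √(2·1·21.7) = 6.588, k₂ = √(2·1·7.8) = 3.950.
Matching ψ and ψ′ at x = 0 gives r = (k₁ − k₂)/(k₁ + k₂), so R = r² = 0.06268 and T = 1 − R = 0.9373.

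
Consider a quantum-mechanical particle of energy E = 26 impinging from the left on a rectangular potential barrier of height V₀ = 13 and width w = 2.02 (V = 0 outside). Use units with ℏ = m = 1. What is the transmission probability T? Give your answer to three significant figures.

Above the barrier the interior wavenumber is k₂ = √(2m(E − V₀))/ℏ = 5.099, giving phase k₂w = 10.30.
Matching at both interfaces gives T⁻¹ = 1 + V₀² sin²(k₂w) / [4E(E − V₀)] = 1.074, hence T = 0.931.

T = 0.931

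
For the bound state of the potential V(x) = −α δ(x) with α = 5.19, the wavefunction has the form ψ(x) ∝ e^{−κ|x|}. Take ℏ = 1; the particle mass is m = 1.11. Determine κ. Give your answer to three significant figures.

κ = 5.76

Integrate −(ℏ²/2m)ψ'' − αδ(x)ψ = Eψ from −ε to +ε: the ψ'' term gives ψ'(0⁺) − ψ'(0⁻) and the δ term gives −(2mα/ℏ²)ψ(0).
With ψ ∝ e^{−κ|x|} this yields −2κ = −2mα/ℏ², so κ = mα/ℏ² = 5.761.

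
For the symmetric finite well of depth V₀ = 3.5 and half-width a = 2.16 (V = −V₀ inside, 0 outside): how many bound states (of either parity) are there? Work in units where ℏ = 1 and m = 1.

The dimensionless depth is z₀ = a√(2mV₀)/ℏ = 2.16 × √(7.000) = 5.715.
The even/odd transcendental equations gain one root per π/2 in z₀, giving N = 1 + ⌊2z₀/π⌋ = 1 + ⌊3.638⌋ = 4.

N = 4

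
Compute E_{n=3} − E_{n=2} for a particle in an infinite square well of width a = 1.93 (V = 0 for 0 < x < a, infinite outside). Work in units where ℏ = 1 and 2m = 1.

ΔE = 13.2

E_n = n²π²ℏ²/(2ma²), so ΔE = (3² − 2²) π²ℏ²/(2ma²).
ΔE = 5 × π² / (2 × 0.5 × 1.93²) = 13.25.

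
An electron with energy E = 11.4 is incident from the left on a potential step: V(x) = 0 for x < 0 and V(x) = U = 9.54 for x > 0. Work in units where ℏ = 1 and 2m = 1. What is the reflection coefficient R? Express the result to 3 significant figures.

R = 0.180

The wavenumbers are k₁ = √(2mE)/ℏ = 3.376 on the left and k₂ = √(2m(E − U))/ℏ = 1.364 on the right.
Continuity of ψ and ψ′ at the step yields the reflection amplitude r = (k₁ − k₂)/(k₁ + k₂) = 0.4246; thus R = |r|² = 0.1803, T = 0.8197.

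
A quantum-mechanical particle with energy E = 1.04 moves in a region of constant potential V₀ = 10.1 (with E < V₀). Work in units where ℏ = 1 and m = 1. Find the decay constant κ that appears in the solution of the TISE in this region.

κ = 4.26

Since E < V₀ the TISE in this region is ψ'' = κ²ψ with κ = √(2m(V₀ − E))/ℏ.
κ = √(2 × 1 × 9.06) = 4.257.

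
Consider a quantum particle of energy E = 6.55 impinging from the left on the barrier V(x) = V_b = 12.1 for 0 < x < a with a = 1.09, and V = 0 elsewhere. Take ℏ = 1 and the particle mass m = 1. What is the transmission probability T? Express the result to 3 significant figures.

Since E < V_b the interior solution is evanescent with decay constant κ = √(2m(V_b − E))/ℏ = 3.332.
κa = 3.632, sinh(κa) = 18.87.
The exact tunnelling result is T⁻¹ = 1 + V_b² sinh²(κa) / [4E(V_b − E)] = 359.6, so T = 0.00278.

T = 0.00278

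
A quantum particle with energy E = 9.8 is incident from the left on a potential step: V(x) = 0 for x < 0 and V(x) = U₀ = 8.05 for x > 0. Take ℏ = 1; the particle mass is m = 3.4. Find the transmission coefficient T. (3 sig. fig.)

T = 0.835

The wavenumbers are k₁ = √(2mE)/ℏ = 8.163 on the left and k₂ = √(2m(E − U₀))/ℏ = 3.450 on the right.
Matching ψ and ψ′ at x = 0 gives r = (k₁ − k₂)/(k₁ + k₂), so R = r² = 0.1648 and T = 1 − R = 0.8352.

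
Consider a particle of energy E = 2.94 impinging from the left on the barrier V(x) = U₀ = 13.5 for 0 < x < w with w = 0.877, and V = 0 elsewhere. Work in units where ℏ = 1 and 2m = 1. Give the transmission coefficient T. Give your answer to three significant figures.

Since E < U₀ the interior solution is evanescent with decay constant κ = √(2m(U₀ − E))/ℏ = 3.250.
κw = 2.850, sinh(κw) = 8.614.
The exact tunnelling result is T⁻¹ = 1 + U₀² sinh²(κw) / [4E(U₀ − E)] = 109.9, so T = 0.00910.

T = 0.00910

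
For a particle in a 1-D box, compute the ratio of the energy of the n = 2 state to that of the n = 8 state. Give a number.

E_n = n²π²ℏ²/(2mL²) so the ratio is n₂²/n₁² = 4/64 = 0.0625.

0.0625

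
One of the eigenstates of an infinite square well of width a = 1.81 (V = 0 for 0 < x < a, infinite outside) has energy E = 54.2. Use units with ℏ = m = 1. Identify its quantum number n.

For an infinite well E_n = n²π²ℏ²/(2ma²), so n = (a/πℏ)√(2mE).
n = (1.81/π) × √(2 × 1 × 54.2) = 5.999 → n = 6.

n = 6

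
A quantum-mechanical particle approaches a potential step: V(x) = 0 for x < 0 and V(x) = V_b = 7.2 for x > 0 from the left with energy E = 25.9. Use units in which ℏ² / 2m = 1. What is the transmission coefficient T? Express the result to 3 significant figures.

On each side the TISE gives plane waves with k = √(2m(E − V))/ℏ: k₁ = √(2·½·25.9) = 5.089, k₂ = √(2·½·18.7) = 4.324.
Continuity of ψ and ψ′ at the step yields the reflection amplitude r = (k₁ − k₂)/(k₁ + k₂) = 0.08125; thus R = |r|² = 0.006602, T = 0.9934.

T = 0.993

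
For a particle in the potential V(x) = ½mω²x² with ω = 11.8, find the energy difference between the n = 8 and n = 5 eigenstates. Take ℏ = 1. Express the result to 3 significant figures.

ΔE = 35.4

E_n = ℏω(n + ½), so ΔE = (8 − 5) ℏω = 3 × 11.8 = 35.40.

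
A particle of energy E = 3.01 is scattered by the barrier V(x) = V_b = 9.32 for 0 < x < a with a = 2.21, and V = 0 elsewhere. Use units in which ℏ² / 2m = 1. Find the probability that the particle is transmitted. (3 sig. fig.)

T = 0.0000527

Since E < V_b the interior solution is evanescent with decay constant κ = √(2m(V_b − E))/ℏ = 2.512.
κa = 5.551, sinh(κa) = 128.8.
Matching ψ, ψ′ at both faces gives T = [1 + V_b² sinh²(κa) / (4E(V_b − E))]⁻¹ = 1/18970 = 0.0000527.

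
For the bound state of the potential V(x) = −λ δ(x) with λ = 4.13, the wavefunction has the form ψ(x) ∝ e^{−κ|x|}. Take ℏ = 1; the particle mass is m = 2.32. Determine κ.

κ = 9.58

Integrate −(ℏ²/2m)ψ'' − λδ(x)ψ = Eψ from −ε to +ε: the ψ'' term gives ψ'(0⁺) − ψ'(0⁻) and the δ term gives −(2mλ/ℏ²)ψ(0).
With ψ ∝ e^{−κ|x|} this yields −2κ = −2mλ/ℏ², so κ = mλ/ℏ² = 9.582.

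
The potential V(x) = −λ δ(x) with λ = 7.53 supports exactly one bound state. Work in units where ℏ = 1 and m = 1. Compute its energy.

E = -28.4

The bound state is ψ(x) = √κ e^{−κ|x|}. The derivative jump ψ'(0⁺) − ψ'(0⁻) = −(2mλ/ℏ²)ψ(0) fixes κ = mλ/ℏ² = 7.530.
Then E = −ℏ²κ²/(2m) = −mλ²/(2ℏ²) = -28.35.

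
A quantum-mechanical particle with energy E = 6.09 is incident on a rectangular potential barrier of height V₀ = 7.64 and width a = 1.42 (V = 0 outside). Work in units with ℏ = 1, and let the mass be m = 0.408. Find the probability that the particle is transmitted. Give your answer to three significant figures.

T = 0.103

E < V₀: inside the barrier ψ ∝ e^{±κx} with κ = √(2m(V₀ − E))/ℏ = 1.125.
κa = 1.597, sinh(κa) = 2.368.
Matching ψ, ψ′ at both faces gives T = [1 + V₀² sinh²(κa) / (4E(V₀ − E))]⁻¹ = 1/9.667 = 0.103.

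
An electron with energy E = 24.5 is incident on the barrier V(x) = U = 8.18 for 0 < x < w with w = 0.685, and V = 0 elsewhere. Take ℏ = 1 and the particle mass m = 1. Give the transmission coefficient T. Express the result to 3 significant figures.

Above the barrier the interior wavenumber is k₂ = √(2m(E − U))/ℏ = 5.713, giving phase k₂w = 3.914.
T = [1 + U² sin²(k₂w) / (4E(E − U))]⁻¹ = 1/1.020 = 0.980.

T = 0.980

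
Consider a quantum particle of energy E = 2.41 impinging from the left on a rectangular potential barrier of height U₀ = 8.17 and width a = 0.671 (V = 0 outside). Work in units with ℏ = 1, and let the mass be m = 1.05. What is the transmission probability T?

Since E < U₀ the interior solution is evanescent with decay constant κ = √(2m(U₀ − E))/ℏ = 3.478.
κa = 2.334, sinh(κa) = 5.110.
Matching ψ, ψ′ at both faces gives T = [1 + U₀² sinh²(κa) / (4E(U₀ − E))]⁻¹ = 1/32.38 = 0.0309.

T = 0.0309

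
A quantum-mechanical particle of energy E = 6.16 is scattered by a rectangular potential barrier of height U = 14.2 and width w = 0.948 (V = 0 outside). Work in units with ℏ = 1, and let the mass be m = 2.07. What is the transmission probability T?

E < U: inside the barrier ψ ∝ e^{±κx} with κ = √(2m(U − E))/ℏ = 5.769.
κw = 5.469, sinh(κw) = 118.7.
Matching ψ, ψ′ at both faces gives T = [1 + U² sinh²(κw) / (4E(U − E))]⁻¹ = 1/14330 = 0.0000698.

T = 0.0000698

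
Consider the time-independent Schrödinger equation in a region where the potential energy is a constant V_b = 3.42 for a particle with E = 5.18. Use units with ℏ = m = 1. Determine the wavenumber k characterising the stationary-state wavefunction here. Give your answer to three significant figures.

k = 1.88

With E > V_b the solution is oscillatory, ψ ∝ e^{±ikx} with k = √(2m(E − V_b))/ℏ.
k = √(2 × 1 × 1.76) = 1.876.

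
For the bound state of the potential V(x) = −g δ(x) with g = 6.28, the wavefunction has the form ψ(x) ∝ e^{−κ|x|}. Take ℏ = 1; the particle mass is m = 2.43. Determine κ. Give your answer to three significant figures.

Integrating the TISE across x = 0 gives the cusp condition ψ'(0⁺) − ψ'(0⁻) = −(2mg/ℏ²)ψ(0).
With ψ ∝ e^{−κ|x|} this yields −2κ = −2mg/ℏ², so κ = mg/ℏ² = 15.26.

κ = 15.3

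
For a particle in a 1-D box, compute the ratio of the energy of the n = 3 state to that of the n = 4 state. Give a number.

0.5625

Since E_n ∝ n², the ratio is (3/4)² = 0.5625.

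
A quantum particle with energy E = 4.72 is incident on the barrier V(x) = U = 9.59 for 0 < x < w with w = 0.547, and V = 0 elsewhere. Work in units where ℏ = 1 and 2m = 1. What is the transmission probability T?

T = 0.301

Since E < U the interior solution is evanescent with decay constant κ = √(2m(U − E))/ℏ = 2.207.
κw = 1.207, sinh(κw) = 1.522.
The exact tunnelling result is T⁻¹ = 1 + U² sinh²(κw) / [4E(U − E)] = 3.318, so T = 0.301.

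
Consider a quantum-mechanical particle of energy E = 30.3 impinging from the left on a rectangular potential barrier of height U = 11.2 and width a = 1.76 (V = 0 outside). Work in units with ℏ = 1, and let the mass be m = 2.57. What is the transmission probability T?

E > U: inside the barrier k₂ = √(2m(E − U))/ℏ = 9.908, k₂a = 17.44.
T = [1 + U² sin²(k₂a) / (4E(E − U))]⁻¹ = 1/1.053 = 0.950.

T = 0.950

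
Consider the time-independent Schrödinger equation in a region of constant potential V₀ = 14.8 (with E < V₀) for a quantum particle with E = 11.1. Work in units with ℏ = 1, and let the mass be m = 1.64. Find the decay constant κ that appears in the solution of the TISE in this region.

Since E < V₀ the TISE in this region is ψ'' = κ²ψ with κ = √(2m(V₀ − E))/ℏ.
κ = √(2 × 1.64 × 3.7) = 3.484.

κ = 3.48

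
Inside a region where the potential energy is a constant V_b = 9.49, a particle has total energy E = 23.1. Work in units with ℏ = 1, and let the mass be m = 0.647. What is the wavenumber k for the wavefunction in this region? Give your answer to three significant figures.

With E > V_b the solution is oscillatory, ψ ∝ e^{±ikx} with k = √(2m(E − V_b))/ℏ.
k = √(2 × 0.647 × 13.61) = 4.197.

k = 4.20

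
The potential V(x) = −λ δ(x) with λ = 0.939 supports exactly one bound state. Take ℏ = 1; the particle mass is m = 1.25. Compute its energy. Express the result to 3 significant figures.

The bound state is ψ(x) = √κ e^{−κ|x|}. The derivative jump ψ'(0⁺) − ψ'(0⁻) = −(2mλ/ℏ²)ψ(0) fixes κ = mλ/ℏ² = 1.174.
Then E = −ℏ²κ²/(2m) = −mλ²/(2ℏ²) = -0.5511.

E = -0.551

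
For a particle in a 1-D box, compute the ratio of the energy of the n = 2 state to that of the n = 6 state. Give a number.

E_n = n²π²ℏ²/(2mL²) so the ratio is n₂²/n₁² = 4/36 = 0.111111.

0.111111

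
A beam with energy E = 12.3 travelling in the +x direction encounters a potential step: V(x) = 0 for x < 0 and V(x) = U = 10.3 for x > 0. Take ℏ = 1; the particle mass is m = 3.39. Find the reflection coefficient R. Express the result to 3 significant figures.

R = 0.181

On each side the TISE gives plane waves with k = √(2m(E − V))/ℏ: k₁ = √(2·3.39·12.3) = 9.132, k₂ = √(2·3.39·2) = 3.682.
Matching ψ and ψ′ at x = 0 gives r = (k₁ − k₂)/(k₁ + k₂), so R = r² = 0.1809 and T = 1 − R = 0.8191.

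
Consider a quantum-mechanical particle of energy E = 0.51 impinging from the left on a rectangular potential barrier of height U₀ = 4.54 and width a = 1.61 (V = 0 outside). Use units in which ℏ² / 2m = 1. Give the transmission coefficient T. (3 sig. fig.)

T = 0.00249

Since E < U₀ the interior solution is evanescent with decay constant κ = √(2m(U₀ − E))/ℏ = 2.007.
κa = 3.232, sinh(κa) = 12.65.
The exact tunnelling result is T⁻¹ = 1 + U₀² sinh²(κa) / [4E(U₀ − E)] = 401.9, so T = 0.00249.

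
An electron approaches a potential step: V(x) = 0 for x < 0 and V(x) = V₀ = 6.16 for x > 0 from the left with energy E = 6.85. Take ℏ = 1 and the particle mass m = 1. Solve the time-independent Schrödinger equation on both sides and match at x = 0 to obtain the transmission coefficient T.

T = 0.732

The wavenumbers are k₁ = √(2mE)/ℏ = 3.701 on the left and k₂ = √(2m(E − V₀))/ℏ = 1.175 on the right.
Continuity of ψ and ψ′ at the step yields the reflection amplitude r = (k₁ − k₂)/(k₁ + k₂) = 0.5182; thus R = |r|² = 0.2685, T = 0.7315.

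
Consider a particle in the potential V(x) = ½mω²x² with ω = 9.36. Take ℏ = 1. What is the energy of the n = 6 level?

E = 60.8

The oscillator eigenvalues are E_n = ℏω(n + ½), so E_6 = 9.36 × 6.5 = 60.84.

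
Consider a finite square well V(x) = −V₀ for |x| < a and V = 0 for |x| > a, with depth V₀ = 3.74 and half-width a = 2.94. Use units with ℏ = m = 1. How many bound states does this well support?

Define the well-strength parameter z₀ = (a/ℏ)√(2mV₀) = 2.94 × √(2·1·3.74) = 8.041.
The even/odd transcendental equations gain one root per π/2 in z₀, giving N = 1 + ⌊2z₀/π⌋ = 1 + ⌊5.119⌋ = 6.

N = 6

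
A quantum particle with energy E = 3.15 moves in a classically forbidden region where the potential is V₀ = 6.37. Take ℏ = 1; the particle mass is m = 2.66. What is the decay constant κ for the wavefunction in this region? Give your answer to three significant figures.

Since E < V₀ the TISE in this region is ψ'' = κ²ψ with κ = √(2m(V₀ − E))/ℏ.
κ = √(2 × 2.66 × 3.22) = 4.139.

κ = 4.14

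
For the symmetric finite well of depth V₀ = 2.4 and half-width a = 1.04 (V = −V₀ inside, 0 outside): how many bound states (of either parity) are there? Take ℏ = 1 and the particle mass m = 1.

N = 2

Define the well-strength parameter z₀ = (a/ℏ)√(2mV₀) = 1.04 × √(2·1·2.4) = 2.279.
The even/odd transcendental equations gain one root per π/2 in z₀, giving N = 1 + ⌊2z₀/π⌋ = 1 + ⌊1.451⌋ = 2.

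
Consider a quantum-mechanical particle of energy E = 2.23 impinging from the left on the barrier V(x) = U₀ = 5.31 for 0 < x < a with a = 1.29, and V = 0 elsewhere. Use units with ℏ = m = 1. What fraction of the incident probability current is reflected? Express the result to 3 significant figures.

Since E < U₀ the interior solution is evanescent with decay constant κ = √(2m(U₀ − E))/ℏ = 2.482.
κa = 3.202, sinh(κa) = 12.27.
Matching ψ, ψ′ at both faces gives T = [1 + U₀² sinh²(κa) / (4E(U₀ − E))]⁻¹ = 1/155.4 = 0.00643.
R = 1 − T = 0.994.

R = 0.994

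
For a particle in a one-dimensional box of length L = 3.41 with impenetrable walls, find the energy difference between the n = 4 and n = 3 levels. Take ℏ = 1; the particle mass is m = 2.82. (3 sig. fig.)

E_n = n²π²ℏ²/(2mL²), so ΔE = (4² − 3²) π²ℏ²/(2mL²).
ΔE = 7 × π² / (2 × 2.82 × 3.41²) = 1.053.

ΔE = 1.05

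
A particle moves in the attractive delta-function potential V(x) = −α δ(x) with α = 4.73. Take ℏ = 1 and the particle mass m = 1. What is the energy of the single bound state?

The bound state is ψ(x) = √κ e^{−κ|x|}. The derivative jump ψ'(0⁺) − ψ'(0⁻) = −(2mα/ℏ²)ψ(0) fixes κ = mα/ℏ² = 4.730.
Then E = −ℏ²κ²/(2m) = −mα²/(2ℏ²) = -11.19.

E = -11.2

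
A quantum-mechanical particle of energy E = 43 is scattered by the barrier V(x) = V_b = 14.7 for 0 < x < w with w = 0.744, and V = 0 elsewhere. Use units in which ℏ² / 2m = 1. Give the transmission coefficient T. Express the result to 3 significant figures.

E > V_b: inside the barrier k₂ = √(2m(E − V_b))/ℏ = 5.320, k₂w = 3.958.
Matching at both interfaces gives T⁻¹ = 1 + V_b² sin²(k₂w) / [4E(E − V_b)] = 1.024, hence T = 0.977.

T = 0.977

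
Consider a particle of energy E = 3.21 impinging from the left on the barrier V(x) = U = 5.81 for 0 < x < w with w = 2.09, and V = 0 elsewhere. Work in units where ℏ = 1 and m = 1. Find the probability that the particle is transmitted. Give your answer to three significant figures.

Since E < U the interior solution is evanescent with decay constant κ = √(2m(U − E))/ℏ = 2.280.
κw = 4.766, sinh(κw) = 58.72.
Matching ψ, ψ′ at both faces gives T = [1 + U² sinh²(κw) / (4E(U − E))]⁻¹ = 1/3487 = 0.000287.

T = 0.000287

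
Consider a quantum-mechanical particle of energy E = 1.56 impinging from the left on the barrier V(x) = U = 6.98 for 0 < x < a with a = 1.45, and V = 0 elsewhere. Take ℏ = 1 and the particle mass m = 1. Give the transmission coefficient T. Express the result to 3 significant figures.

T = 0.000198

Since E < U the interior solution is evanescent with decay constant κ = √(2m(U − E))/ℏ = 3.292.
κa = 4.774, sinh(κa) = 59.19.
The exact tunnelling result is T⁻¹ = 1 + U² sinh²(κa) / [4E(U − E)] = 5048, so T = 0.000198.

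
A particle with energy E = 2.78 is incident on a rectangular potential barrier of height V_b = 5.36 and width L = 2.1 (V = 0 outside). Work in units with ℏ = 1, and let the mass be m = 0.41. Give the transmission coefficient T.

T = 0.00884

E < V_b: inside the barrier ψ ∝ e^{±κx} with κ = √(2m(V_b − E))/ℏ = 1.455.
κL = 3.054, sinh(κL) = 10.58.
The exact tunnelling result is T⁻¹ = 1 + V_b² sinh²(κL) / [4E(V_b − E)] = 113.1, so T = 0.00884.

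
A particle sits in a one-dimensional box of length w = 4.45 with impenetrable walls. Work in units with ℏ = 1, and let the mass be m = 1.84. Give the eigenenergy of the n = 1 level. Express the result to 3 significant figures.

Requiring ψ(0) = ψ(w) = 0 quantises k = nπ/w, hence E_n = ℏ²k²/2m = n²π²ℏ²/(2mw²).
E_1 = 1² × π² / (2 × 1.84 × 4.45²) = 0.1354.

E = 0.135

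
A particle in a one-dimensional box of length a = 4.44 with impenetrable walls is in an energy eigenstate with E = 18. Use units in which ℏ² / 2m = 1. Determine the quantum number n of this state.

For an infinite well E_n = n²π²ℏ²/(2ma²), so n = (a/πℏ)√(2mE).
n = (4.44/π) × √(2 × 0.5 × 18) = 5.996 → n = 6.

n = 6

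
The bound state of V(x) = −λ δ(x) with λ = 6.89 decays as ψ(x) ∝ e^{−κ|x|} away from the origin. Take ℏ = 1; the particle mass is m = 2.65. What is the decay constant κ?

Integrating the TISE across x = 0 gives the cusp condition ψ'(0⁺) − ψ'(0⁻) = −(2mλ/ℏ²)ψ(0).
With ψ ∝ e^{−κ|x|} this yields −2κ = −2mλ/ℏ², so κ = mλ/ℏ² = 18.26.

κ = 18.3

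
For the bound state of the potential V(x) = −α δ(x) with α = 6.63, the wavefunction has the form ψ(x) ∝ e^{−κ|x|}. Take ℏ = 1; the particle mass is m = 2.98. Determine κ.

Integrating the TISE across x = 0 gives the cusp condition ψ'(0⁺) − ψ'(0⁻) = −(2mα/ℏ²)ψ(0).
With ψ ∝ e^{−κ|x|} this yields −2κ = −2mα/ℏ², so κ = mα/ℏ² = 19.76.

κ = 19.8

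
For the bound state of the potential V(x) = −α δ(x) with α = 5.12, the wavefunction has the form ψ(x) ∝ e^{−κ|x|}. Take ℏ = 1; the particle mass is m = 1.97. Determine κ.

κ = 10.1

Integrate −(ℏ²/2m)ψ'' − αδ(x)ψ = Eψ from −ε to +ε: the ψ'' term gives ψ'(0⁺) − ψ'(0⁻) and the δ term gives −(2mα/ℏ²)ψ(0).
With ψ ∝ e^{−κ|x|} this yields −2κ = −2mα/ℏ², so κ = mα/ℏ² = 10.09.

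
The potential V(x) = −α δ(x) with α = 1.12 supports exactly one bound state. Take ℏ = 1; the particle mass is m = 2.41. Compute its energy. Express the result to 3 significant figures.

E = -1.51

The bound state is ψ(x) = √κ e^{−κ|x|}. The derivative jump ψ'(0⁺) − ψ'(0⁻) = −(2mα/ℏ²)ψ(0) fixes κ = mα/ℏ² = 2.699.
Then E = −ℏ²κ²/(2m) = −mα²/(2ℏ²) = -1.512.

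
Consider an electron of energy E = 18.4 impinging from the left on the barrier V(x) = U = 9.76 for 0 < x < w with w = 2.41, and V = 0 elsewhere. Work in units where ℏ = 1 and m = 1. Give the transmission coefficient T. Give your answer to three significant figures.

E > U: inside the barrier k₂ = √(2m(E − U))/ℏ = 4.157, k₂w = 10.02.
Matching at both interfaces gives T⁻¹ = 1 + U² sin²(k₂w) / [4E(E − U)] = 1.047, hence T = 0.955.

T = 0.955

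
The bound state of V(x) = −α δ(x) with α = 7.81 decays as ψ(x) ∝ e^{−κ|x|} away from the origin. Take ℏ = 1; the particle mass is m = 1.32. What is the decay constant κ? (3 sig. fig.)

Integrate −(ℏ²/2m)ψ'' − αδ(x)ψ = Eψ from −ε to +ε: the ψ'' term gives ψ'(0⁺) − ψ'(0⁻) and the δ term gives −(2mα/ℏ²)ψ(0).
With ψ ∝ e^{−κ|x|} this yields −2κ = −2mα/ℏ², so κ = mα/ℏ² = 10.31.

κ = 10.3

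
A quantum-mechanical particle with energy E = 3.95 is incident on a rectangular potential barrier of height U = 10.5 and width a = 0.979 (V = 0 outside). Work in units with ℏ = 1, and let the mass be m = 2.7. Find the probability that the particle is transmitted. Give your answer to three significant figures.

E < U: inside the barrier ψ ∝ e^{±κx} with κ = √(2m(U − E))/ℏ = 5.947.
κa = 5.822, sinh(κa) = 168.9.
The exact tunnelling result is T⁻¹ = 1 + U² sinh²(κa) / [4E(U − E)] = 30390, so T = 0.0000329.

T = 0.0000329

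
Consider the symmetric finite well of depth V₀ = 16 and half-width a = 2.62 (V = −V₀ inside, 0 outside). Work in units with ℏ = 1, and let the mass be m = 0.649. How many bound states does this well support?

Define the well-strength parameter z₀ = (a/ℏ)√(2mV₀) = 2.62 × √(2·0.649·16) = 11.94.
A new bound state (alternating even/odd) appears each time z₀ passes a multiple of π/2, so N = ⌊2z₀/π⌋ + 1 = ⌊7.601⌋ + 1 = 8.

N = 8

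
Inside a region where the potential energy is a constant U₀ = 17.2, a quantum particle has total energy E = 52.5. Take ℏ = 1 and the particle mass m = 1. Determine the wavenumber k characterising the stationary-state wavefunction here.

k = 8.40

With E > U₀ the solution is oscillatory, ψ ∝ e^{±ikx} with k = √(2m(E − U₀))/ℏ.
k = √(2 × 1 × 35.3) = 8.402.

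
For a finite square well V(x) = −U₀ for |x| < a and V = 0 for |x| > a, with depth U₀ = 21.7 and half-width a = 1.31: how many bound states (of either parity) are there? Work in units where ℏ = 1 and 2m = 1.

N = 4

The dimensionless depth is z₀ = a√(2mU₀)/ℏ = 1.31 × √(21.70) = 6.102.
A new bound state (alternating even/odd) appears each time z₀ passes a multiple of π/2, so N = ⌊2z₀/π⌋ + 1 = ⌊3.885⌋ + 1 = 4.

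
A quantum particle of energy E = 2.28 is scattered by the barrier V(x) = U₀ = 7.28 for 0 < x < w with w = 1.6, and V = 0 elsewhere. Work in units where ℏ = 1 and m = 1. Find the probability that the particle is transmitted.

T = 0.000139

Since E < U₀ the interior solution is evanescent with decay constant κ = √(2m(U₀ − E))/ℏ = 3.162.
κw = 5.060, sinh(κw) = 78.76.
The exact tunnelling result is T⁻¹ = 1 + U₀² sinh²(κw) / [4E(U₀ − E)] = 7211, so T = 0.000139.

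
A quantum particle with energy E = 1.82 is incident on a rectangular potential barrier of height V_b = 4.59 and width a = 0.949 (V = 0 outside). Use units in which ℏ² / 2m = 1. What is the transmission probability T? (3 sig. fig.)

Since E < V_b the interior solution is evanescent with decay constant κ = √(2m(V_b − E))/ℏ = 1.664.
κa = 1.579, sinh(κa) = 2.323.
Matching ψ, ψ′ at both faces gives T = [1 + V_b² sinh²(κa) / (4E(V_b − E))]⁻¹ = 1/6.638 = 0.151.

T = 0.151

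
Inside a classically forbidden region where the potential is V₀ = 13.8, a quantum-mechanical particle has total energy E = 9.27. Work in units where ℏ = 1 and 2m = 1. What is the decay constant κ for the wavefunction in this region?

κ = 2.13

Since E < V₀ the TISE in this region is ψ'' = κ²ψ with κ = √(2m(V₀ − E))/ℏ.
κ = √(2 × 0.5 × 4.53) = 2.128.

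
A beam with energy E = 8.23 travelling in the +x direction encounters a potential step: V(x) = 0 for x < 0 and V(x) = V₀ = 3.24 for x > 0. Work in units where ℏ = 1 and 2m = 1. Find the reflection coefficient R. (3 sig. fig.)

The wavenumbers are k₁ = √(2mE)/ℏ = 2.869 on the left and k₂ = √(2m(E − V₀))/ℏ = 2.234 on the right.
Matching ψ and ψ′ at x = 0 gives r = (k₁ − k₂)/(k₁ + k₂), so R = r² = 0.01549 and T = 1 − R = 0.9845.

R = 0.0155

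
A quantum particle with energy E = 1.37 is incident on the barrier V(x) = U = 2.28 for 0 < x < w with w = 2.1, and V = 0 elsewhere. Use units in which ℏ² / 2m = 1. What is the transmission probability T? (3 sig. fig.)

T = 0.0675

E < U: inside the barrier ψ ∝ e^{±κx} with κ = √(2m(U − E))/ℏ = 0.9539.
κw = 2.003, sinh(κw) = 3.639.
The exact tunnelling result is T⁻¹ = 1 + U² sinh²(κw) / [4E(U − E)] = 14.81, so T = 0.0675.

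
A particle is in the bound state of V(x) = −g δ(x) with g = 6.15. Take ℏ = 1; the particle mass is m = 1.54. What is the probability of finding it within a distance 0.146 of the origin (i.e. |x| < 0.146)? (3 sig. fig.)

P = 0.937

The normalised bound state is ψ = √κ e^{−κ|x|} with κ = mg/ℏ² = 9.471.
P(|x| < d) = ∫_{−d}^{d} κ e^{−2κ|x|} dx = 1 − e^{−2κd} = 1 − e^{−2.766} = 0.9371.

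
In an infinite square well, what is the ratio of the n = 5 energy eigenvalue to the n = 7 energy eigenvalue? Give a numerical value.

0.510204

Since E_n ∝ n², the ratio is (5/7)² = 0.510204.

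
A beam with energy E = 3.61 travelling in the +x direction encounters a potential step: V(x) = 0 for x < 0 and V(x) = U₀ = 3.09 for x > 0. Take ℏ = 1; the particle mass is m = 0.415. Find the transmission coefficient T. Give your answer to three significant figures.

T = 0.798

On each side the TISE gives plane waves with k = √(2m(E − V))/ℏ: k₁ = √(2·0.415·3.61) = 1.731, k₂ = √(2·0.415·0.52) = 0.6570.
Continuity of ψ and ψ′ at the step yields the reflection amplitude r = (k₁ − k₂)/(k₁ + k₂) = 0.4498; thus R = |r|² = 0.2023, T = 0.7977.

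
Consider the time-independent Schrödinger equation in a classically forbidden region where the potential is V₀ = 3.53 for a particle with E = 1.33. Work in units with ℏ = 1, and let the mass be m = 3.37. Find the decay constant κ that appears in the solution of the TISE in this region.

Since E < V₀ the TISE in this region is ψ'' = κ²ψ with κ = √(2m(V₀ − E))/ℏ.
κ = √(2 × 3.37 × 2.2) = 3.851.

κ = 3.85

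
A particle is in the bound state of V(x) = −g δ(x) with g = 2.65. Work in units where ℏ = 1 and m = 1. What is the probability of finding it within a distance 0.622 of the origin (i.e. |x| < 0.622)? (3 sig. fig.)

P = 0.963

The normalised bound state is ψ = √κ e^{−κ|x|} with κ = mg/ℏ² = 2.650.
P(|x| < d) = ∫_{−d}^{d} κ e^{−2κ|x|} dx = 1 − e^{−2κd} = 1 − e^{−3.297} = 0.9630.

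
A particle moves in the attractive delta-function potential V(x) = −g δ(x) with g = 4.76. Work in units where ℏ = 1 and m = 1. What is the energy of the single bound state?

E = -11.3

The bound state is ψ(x) = √κ e^{−κ|x|}. The derivative jump ψ'(0⁺) − ψ'(0⁻) = −(2mg/ℏ²)ψ(0) fixes κ = mg/ℏ² = 4.760.
Then E = −ℏ²κ²/(2m) = −mg²/(2ℏ²) = -11.33.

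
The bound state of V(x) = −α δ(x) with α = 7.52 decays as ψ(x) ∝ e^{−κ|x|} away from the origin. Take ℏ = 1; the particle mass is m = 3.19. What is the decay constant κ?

κ = 24.0

Integrating the TISE across x = 0 gives the cusp condition ψ'(0⁺) − ψ'(0⁻) = −(2mα/ℏ²)ψ(0).
With ψ ∝ e^{−κ|x|} this yields −2κ = −2mα/ℏ², so κ = mα/ℏ² = 23.99.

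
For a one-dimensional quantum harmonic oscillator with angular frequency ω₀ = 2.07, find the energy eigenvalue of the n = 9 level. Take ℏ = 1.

Using E_n = (n + ½)ℏω₀: E_9 = 9.5 × 2.07 = 19.67.

E = 19.7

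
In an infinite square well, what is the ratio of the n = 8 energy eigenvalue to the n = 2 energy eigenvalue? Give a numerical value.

Since E_n ∝ n², the ratio is (8/2)² = 16.

16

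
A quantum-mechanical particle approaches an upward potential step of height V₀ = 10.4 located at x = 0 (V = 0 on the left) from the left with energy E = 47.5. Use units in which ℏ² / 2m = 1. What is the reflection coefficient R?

On each side the TISE gives plane waves with k = √(2m(E − V))/ℏ: k₁ = √(2·½·47.5) = 6.892, k₂ = √(2·½·37.1) = 6.091.
Matching ψ and ψ′ at x = 0 gives r = (k₁ − k₂)/(k₁ + k₂), so R = r² = 0.003807 and T = 1 − R = 0.9962.

R = 0.00381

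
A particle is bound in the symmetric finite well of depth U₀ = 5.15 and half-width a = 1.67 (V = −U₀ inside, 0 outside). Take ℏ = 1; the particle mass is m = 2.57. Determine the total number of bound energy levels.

N = 6

The dimensionless depth is z₀ = a√(2mU₀)/ℏ = 1.67 × √(26.47) = 8.592.
A new bound state (alternating even/odd) appears each time z₀ passes a multiple of π/2, so N = ⌊2z₀/π⌋ + 1 = ⌊5.470⌋ + 1 = 6.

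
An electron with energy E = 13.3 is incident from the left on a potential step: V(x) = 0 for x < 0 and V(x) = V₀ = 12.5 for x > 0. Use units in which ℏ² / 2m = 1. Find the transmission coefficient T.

T = 0.633

The wavenumbers are k₁ = √(2mE)/ℏ = 3.647 on the left and k₂ = √(2m(E − V₀))/ℏ = 0.8944 on the right.
Continuity of ψ and ψ′ at the step yields the reflection amplitude r = (k₁ − k₂)/(k₁ + k₂) = 0.6061; thus R = |r|² = 0.3674, T = 0.6326.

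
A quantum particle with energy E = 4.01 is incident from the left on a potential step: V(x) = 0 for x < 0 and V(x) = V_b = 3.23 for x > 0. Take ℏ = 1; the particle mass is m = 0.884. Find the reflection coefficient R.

On each side the TISE gives plane waves with k = √(2m(E − V))/ℏ: k₁ = √(2·0.884·4.01) = 2.663, k₂ = √(2·0.884·0.78) = 1.174.
Matching ψ and ψ′ at x = 0 gives r = (k₁ − k₂)/(k₁ + k₂), so R = r² = 0.1505 and T = 1 − R = 0.8495.

R = 0.150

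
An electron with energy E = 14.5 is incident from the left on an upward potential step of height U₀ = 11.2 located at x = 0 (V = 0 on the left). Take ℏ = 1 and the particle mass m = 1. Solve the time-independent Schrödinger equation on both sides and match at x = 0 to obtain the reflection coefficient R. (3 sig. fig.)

The wavenumbers are k₁ = √(2mE)/ℏ = 5.385 on the left and k₂ = √(2m(E − U₀))/ℏ = 2.569 on the right.
Continuity of ψ and ψ′ at the step yields the reflection amplitude r = (k₁ − k₂)/(k₁ + k₂) = 0.3540; thus R = |r|² = 0.1253, T = 0.8747.

R = 0.125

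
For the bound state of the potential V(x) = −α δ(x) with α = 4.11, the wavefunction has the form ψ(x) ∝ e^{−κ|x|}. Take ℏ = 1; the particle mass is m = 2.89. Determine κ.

Integrating the TISE across x = 0 gives the cusp condition ψ'(0⁺) − ψ'(0⁻) = −(2mα/ℏ²)ψ(0).
With ψ ∝ e^{−κ|x|} this yields −2κ = −2mα/ℏ², so κ = mα/ℏ² = 11.88.

κ = 11.9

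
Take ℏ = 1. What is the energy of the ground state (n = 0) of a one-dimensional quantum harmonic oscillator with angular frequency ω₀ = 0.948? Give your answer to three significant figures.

E = 0.474

Using E_n = (n + ½)ℏω₀: E_0 = 0.5 × 0.948 = 0.4740.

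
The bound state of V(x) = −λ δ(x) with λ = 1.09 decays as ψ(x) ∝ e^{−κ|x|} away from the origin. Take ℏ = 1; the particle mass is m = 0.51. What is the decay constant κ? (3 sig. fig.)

Integrating the TISE across x = 0 gives the cusp condition ψ'(0⁺) − ψ'(0⁻) = −(2mλ/ℏ²)ψ(0).
With ψ ∝ e^{−κ|x|} this yields −2κ = −2mλ/ℏ², so κ = mλ/ℏ² = 0.5559.

κ = 0.556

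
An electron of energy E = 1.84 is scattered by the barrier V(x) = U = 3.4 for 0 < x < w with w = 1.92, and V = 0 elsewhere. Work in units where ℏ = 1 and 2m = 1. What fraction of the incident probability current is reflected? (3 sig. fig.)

Since E < U the interior solution is evanescent with decay constant κ = √(2m(U − E))/ℏ = 1.249.
κw = 2.398, sinh(κw) = 5.456.
Matching ψ, ψ′ at both faces gives T = [1 + U² sinh²(κw) / (4E(U − E))]⁻¹ = 1/30.97 = 0.0323.
R = 1 − T = 0.968.

R = 0.968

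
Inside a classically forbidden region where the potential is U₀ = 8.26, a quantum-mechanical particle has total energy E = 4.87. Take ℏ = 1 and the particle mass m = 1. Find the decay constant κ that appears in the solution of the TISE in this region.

Since E < U₀ the TISE in this region is ψ'' = κ²ψ with κ = √(2m(U₀ − E))/ℏ.
κ = √(2 × 1 × 3.39) = 2.604.

κ = 2.60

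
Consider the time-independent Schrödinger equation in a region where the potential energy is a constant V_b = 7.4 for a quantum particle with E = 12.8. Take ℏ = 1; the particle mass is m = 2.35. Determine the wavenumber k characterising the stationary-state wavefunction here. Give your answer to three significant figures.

With E > V_b the solution is oscillatory, ψ ∝ e^{±ikx} with k = √(2m(E − V_b))/ℏ.
k = √(2 × 2.35 × 5.4) = 5.038.

k = 5.04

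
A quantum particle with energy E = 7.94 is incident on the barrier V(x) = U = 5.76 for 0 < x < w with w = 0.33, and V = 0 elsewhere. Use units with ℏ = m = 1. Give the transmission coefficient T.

T = 0.838

Above the barrier the interior wavenumber is k₂ = √(2m(E − U))/ℏ = 2.088, giving phase k₂w = 0.6891.
Matching at both interfaces gives T⁻¹ = 1 + U² sin²(k₂w) / [4E(E − U)] = 1.194, hence T = 0.838.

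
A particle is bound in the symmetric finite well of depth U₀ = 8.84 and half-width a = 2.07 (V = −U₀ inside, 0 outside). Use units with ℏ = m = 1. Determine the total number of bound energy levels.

N = 6

Define the well-strength parameter z₀ = (a/ℏ)√(2mU₀) = 2.07 × √(2·1·8.84) = 8.704.
The even/odd transcendental equations gain one root per π/2 in z₀, giving N = 1 + ⌊2z₀/π⌋ = 1 + ⌊5.541⌋ = 6.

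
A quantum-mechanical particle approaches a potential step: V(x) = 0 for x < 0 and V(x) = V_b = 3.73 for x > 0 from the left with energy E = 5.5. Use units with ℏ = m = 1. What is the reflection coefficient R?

The wavenumbers are k₁ = √(2mE)/ℏ = 3.317 on the left and k₂ = √(2m(E − V_b))/ℏ = 1.881 on the right.
Continuity of ψ and ψ′ at the step yields the reflection amplitude r = (k₁ − k₂)/(k₁ + k₂) = 0.2761; thus R = |r|² = 0.07622, T = 0.9238.

R = 0.0762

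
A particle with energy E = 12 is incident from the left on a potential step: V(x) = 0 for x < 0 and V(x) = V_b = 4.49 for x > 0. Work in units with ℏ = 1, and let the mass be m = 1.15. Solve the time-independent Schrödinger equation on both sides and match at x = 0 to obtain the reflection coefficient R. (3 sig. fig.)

R = 0.0136

On each side the TISE gives plane waves with k = √(2m(E − V))/ℏ: k₁ = √(2·1.15·12) = 5.254, k₂ = √(2·1.15·7.51) = 4.156.
Continuity of ψ and ψ′ at the step yields the reflection amplitude r = (k₁ − k₂)/(k₁ + k₂) = 0.1166; thus R = |r|² = 0.01360, T = 0.9864.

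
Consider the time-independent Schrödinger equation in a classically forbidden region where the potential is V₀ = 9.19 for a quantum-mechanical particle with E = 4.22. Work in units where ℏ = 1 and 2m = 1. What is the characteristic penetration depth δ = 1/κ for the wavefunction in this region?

δ = 0.449

Since E < V₀ the TISE in this region is ψ'' = κ²ψ with κ = √(2m(V₀ − E))/ℏ.
κ = √(2 × 0.5 × 4.97) = 2.229. The penetration depth is δ = 1/κ = 0.449.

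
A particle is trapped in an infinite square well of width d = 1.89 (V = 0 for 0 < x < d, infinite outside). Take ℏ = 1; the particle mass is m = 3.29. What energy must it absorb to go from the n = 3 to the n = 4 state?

ΔE = 2.94

E_n = n²π²ℏ²/(2md²), so ΔE = (4² − 3²) π²ℏ²/(2md²).
ΔE = 7 × π² / (2 × 3.29 × 1.89²) = 2.939.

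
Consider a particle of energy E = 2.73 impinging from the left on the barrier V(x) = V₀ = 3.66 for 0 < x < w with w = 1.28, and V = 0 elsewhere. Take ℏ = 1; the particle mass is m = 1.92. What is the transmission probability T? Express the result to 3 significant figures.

T = 0.0238

Since E < V₀ the interior solution is evanescent with decay constant κ = √(2m(V₀ − E))/ℏ = 1.890.
κw = 2.419, sinh(κw) = 5.572.
The exact tunnelling result is T⁻¹ = 1 + V₀² sinh²(κw) / [4E(V₀ − E)] = 41.96, so T = 0.0238.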